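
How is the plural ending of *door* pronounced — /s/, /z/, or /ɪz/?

The stem *door* ends in a voiced non-sibilant sound.
The plural suffix surfaces as /ɪz/ after sibilants, /s/ after other voiceless consonants, and /z/ after other voiced sounds.
So the plural -s on *door* is pronounced /z/.

/z/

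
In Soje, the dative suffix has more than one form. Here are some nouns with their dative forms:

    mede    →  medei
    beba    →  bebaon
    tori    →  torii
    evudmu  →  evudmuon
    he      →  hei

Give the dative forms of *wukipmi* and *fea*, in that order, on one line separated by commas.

wukipmii, feaon

The suffix is conditioned by the last vowel: -i when the last vowel of the stem is a front vowel (*mede*, *tori*, *he*); -on when the last vowel of the stem is a back vowel (*beba*, *evudmu*).
*wukipmi*: last vowel = /i/, a front vowel → -i → *wukipmii*.
The last vowel of *fea* is /a/, which is a back vowel, so the suffix is -on, giving *feaon*.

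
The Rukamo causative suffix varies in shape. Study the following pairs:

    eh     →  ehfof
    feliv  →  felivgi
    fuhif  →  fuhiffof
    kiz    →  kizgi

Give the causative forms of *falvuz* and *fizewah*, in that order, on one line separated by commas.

The pattern is voicing of the final consonant: -fof when the stem ends in a voiceless consonant (*eh*, *fuhif*); -gi when the stem ends in a voiced consonant (*feliv*, *kiz*).
*falvuz* — final consonant /z/ (voiced) → -gi → *falvuzgi*.
The final consonant of *fizewah* is /h/, which is voiceless, so the suffix is -fof, giving *fizewahfof*.

falvuzgi, fizewahfof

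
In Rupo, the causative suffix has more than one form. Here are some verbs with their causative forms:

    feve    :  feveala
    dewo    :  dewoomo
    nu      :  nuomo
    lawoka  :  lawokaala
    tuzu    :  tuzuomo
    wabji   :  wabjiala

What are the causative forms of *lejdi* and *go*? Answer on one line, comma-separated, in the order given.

The pattern is rounding harmony: -omo when the last vowel of the stem is a rounded vowel (*dewo*, *nu*, *tuzu*); -ala when the last vowel of the stem is an unrounded vowel (*feve*, *lawoka*, *wabji*).
Since the last vowel of *lejdi* is /i/ (an unrounded vowel), it takes -ala, giving *lejdiala*.
*go*: last vowel = /o/, a rounded vowel → -omo → *goomo*.

lejdiala, goomo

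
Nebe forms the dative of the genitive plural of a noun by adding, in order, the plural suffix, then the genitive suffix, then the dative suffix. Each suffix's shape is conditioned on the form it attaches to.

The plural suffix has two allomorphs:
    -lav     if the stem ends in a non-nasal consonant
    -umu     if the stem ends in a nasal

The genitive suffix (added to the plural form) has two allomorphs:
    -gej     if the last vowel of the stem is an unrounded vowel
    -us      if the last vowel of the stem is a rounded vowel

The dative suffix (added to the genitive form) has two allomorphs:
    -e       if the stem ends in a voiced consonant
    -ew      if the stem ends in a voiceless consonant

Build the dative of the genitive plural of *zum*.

The final consonant of *zum* is /m/, which is a nasal, so the plural suffix is -umu, giving *zumumu*.
Since the last vowel of the plural form *zumumu* is /u/ (a rounded vowel), it takes -us, giving *zumumuus*.
The final consonant of the genitive form *zumumuus* is /s/, which is voiceless, so the dative suffix is -ew, giving *zumumuusew*.

zumumuusew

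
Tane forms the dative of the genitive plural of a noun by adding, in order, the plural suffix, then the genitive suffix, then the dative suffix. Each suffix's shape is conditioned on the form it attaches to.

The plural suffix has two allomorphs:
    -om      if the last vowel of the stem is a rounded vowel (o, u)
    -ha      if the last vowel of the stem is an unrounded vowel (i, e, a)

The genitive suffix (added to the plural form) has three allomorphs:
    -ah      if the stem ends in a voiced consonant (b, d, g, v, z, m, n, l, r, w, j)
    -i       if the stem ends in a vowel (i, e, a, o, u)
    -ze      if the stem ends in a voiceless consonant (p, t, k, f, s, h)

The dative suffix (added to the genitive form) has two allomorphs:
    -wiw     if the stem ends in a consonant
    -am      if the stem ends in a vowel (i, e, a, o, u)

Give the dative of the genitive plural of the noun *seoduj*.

seodujomahwiw

The last vowel of *seoduj* is /u/, which is a rounded vowel, so the plural suffix is -om, giving *seodujom*.
Since the final sound of the plural form *seodujom* is /m/ (a voiced consonant), it takes -ah, giving *seodujomah*.
Since the final sound of the genitive form *seodujomah* is /h/ (a consonant), it takes -wiw, giving *seodujomahwiw*.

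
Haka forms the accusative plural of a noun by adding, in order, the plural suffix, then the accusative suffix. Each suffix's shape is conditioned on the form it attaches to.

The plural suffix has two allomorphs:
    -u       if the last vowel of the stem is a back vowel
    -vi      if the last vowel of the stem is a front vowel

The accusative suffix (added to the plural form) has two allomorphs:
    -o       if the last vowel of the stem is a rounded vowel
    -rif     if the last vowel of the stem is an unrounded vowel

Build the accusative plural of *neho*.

nehouo

*neho*: last vowel = /o/, a back vowel → -u → *nehou*.
The plural form *nehou* — last vowel /u/ (a rounded vowel) → -o → *nehouo*.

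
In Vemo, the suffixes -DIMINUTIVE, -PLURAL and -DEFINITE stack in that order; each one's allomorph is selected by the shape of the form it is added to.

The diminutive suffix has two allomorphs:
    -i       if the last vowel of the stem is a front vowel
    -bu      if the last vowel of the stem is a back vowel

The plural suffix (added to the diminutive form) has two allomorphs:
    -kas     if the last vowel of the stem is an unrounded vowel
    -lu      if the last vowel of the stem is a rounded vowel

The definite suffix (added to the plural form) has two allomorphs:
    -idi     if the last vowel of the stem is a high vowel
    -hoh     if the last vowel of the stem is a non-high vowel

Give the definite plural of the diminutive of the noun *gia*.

The last vowel of *gia* is /a/, which is a back vowel, so the diminutive suffix is -bu, giving *giabu*.
The diminutive form *giabu*: last vowel = /u/, a rounded vowel → -lu → *giabulu*.
Since the last vowel of the plural form *giabulu* is /u/ (a high vowel), it takes -idi, giving *giabuluidi*.

giabuluidi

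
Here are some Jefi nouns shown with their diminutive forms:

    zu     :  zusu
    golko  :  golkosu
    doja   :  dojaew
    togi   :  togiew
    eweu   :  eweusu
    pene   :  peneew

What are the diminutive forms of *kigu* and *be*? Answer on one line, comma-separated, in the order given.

kigusu, beew

The suffix is conditioned by the last vowel: -su when the last vowel of the stem is a rounded vowel (*zu*, *golko*, *eweu*); -ew when the last vowel of the stem is an unrounded vowel (*doja*, *togi*, *pene*).
Since the last vowel of *kigu* is /u/ (a rounded vowel), it takes -su, giving *kigusu*.
*be*: last vowel = /e/, an unrounded vowel → -ew → *beew*.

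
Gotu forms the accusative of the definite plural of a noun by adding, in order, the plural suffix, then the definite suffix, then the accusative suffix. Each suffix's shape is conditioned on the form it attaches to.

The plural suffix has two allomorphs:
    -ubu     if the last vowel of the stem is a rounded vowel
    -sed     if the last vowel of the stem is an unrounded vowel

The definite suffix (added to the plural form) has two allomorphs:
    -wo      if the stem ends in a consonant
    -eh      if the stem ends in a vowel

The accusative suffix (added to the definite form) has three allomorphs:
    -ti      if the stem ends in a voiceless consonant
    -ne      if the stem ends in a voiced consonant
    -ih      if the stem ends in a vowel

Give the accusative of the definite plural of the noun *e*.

esedwoih

*e*: last vowel = /e/, an unrounded vowel → -sed → *esed*.
The plural form *esed* — final sound /d/ (a consonant) → -wo → *esedwo*.
The final sound of the definite form *esedwo* is /o/, which is a vowel, so the accusative suffix is -ih, giving *esedwoih*.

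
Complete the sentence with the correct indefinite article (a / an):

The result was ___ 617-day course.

The indefinite article is chosen by the initial *sound* of the following word, not its spelling.
The number *617* is spoken "six hundred …", beginning with /sɪks/ — a consonant sound.
So the article is *a*: The result was a 617-day course.

a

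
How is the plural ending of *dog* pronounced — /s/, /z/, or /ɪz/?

/z/

The stem *dog* ends in a voiced non-sibilant sound.
The plural suffix surfaces as /ɪz/ after sibilants, /s/ after other voiceless consonants, and /z/ after other voiced sounds.
So the plural -s on *dog* is pronounced /z/.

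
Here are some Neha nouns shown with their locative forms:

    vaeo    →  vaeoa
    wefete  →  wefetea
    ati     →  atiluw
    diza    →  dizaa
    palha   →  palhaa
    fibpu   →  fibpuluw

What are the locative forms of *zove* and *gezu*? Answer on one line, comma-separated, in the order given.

zovea, gezuluw

The pattern is height harmony: -luw when the last vowel of the stem is a high vowel (*ati*, *fibpu*); -a when the last vowel of the stem is a non-high vowel (*vaeo*, *wefete*, *diza*, *palha*).
The last vowel of *zove* is /e/, which is a non-high vowel, so the suffix is -a, giving *zovea*.
Since the last vowel of *gezu* is /u/ (a high vowel), it takes -luw, giving *gezuluw*.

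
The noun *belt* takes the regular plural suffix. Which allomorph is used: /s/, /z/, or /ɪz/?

The stem *belt* ends in a voiceless non-sibilant consonant.
The plural suffix surfaces as /ɪz/ after sibilants, /s/ after other voiceless consonants, and /z/ after other voiced sounds.
So the plural -s on *belt* is pronounced /s/.

/s/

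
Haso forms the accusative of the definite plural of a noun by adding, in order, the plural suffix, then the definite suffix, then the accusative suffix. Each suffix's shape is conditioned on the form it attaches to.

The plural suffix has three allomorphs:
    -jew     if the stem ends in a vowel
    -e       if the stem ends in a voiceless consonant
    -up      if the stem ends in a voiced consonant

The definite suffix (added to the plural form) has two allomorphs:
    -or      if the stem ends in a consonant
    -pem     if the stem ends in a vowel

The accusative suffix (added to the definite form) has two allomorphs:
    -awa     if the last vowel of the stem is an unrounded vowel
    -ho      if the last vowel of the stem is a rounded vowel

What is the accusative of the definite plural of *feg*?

feguporho

Since the final sound of *feg* is /g/ (a voiced consonant), it takes -up, giving *fegup*.
The final sound of the plural form *fegup* is /p/, which is a consonant, so the definite suffix is -or, giving *fegupor*.
The last vowel of the definite form *fegupor* is /o/, which is a rounded vowel, so the accusative suffix is -ho, giving *feguporho*.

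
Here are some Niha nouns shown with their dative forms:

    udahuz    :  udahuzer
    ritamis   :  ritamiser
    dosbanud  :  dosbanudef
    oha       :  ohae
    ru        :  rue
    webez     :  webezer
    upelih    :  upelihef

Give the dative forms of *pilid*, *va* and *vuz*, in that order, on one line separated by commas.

The alternation tracks the final sound of the stem — -er when the stem ends in a sibilant (*udahuz*, *ritamis*, *webez*); -ef when the stem ends in a non-sibilant consonant (*dosbanud*, *upelih*); -e when the stem ends in a vowel (*oha*, *ru*).
*pilid* — final sound /d/ (a non-sibilant consonant) → -ef → *pilidef*.
The final sound of *va* is /a/, which is a vowel, so the suffix is -e, giving *vae*.
*vuz*: final sound = /z/, a sibilant → -er → *vuzer*.

pilidef, vae, vuzer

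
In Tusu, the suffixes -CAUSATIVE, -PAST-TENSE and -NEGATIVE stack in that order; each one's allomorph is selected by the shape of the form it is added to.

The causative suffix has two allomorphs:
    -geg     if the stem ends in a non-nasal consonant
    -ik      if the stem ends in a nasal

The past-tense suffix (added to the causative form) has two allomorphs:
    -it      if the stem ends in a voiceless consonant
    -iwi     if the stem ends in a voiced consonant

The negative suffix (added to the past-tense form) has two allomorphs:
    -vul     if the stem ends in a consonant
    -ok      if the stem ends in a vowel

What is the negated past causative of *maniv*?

Since the final consonant of *maniv* is /v/ (non-nasal), it takes -geg, giving *manivgeg*.
The causative form *manivgeg*: final consonant = /g/, voiced → -iwi → *manivgegiwi*.
The final sound of the past-tense form *manivgegiwi* is /i/, which is a vowel, so the negative suffix is -ok, giving *manivgegiwiok*.

manivgegiwiok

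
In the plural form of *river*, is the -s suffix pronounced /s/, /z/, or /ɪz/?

/z/

The stem *river* ends in a voiced non-sibilant sound.
The plural suffix surfaces as /ɪz/ after sibilants, /s/ after other voiceless consonants, and /z/ after other voiced sounds.
So the plural -s on *river* is pronounced /z/.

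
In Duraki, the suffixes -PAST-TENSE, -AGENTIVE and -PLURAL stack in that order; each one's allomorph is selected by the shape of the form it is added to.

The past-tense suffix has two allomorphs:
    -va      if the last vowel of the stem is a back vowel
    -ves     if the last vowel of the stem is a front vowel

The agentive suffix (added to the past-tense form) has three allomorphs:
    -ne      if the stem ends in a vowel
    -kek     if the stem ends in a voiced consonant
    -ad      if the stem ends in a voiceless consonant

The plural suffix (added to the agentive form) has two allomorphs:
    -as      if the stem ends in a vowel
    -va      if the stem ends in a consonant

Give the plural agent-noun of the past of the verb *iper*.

ipervesadva

The last vowel of *iper* is /e/, which is a front vowel, so the past-tense suffix is -ves, giving *iperves*.
Since the final sound of the past-tense form *iperves* is /s/ (a voiceless consonant), it takes -ad, giving *ipervesad*.
The final sound of the agentive form *ipervesad* is /d/, which is a consonant, so the plural suffix is -va, giving *ipervesadva*.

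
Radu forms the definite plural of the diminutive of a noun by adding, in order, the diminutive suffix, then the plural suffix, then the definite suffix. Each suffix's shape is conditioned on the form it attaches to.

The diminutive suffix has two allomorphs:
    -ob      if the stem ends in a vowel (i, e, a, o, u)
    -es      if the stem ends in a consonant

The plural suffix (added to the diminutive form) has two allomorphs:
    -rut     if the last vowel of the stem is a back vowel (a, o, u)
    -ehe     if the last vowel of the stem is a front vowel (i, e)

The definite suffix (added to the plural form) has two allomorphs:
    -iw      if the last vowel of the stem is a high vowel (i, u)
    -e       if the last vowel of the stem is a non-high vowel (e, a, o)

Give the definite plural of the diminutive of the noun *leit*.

leitesehee

*leit*: final sound = /t/, a consonant → -es → *leites*.
The diminutive form *leites* — last vowel /e/ (a front vowel) → -ehe → *leitesehe*.
The plural form *leitesehe*: last vowel = /e/, a non-high vowel → -e → *leitesehee*.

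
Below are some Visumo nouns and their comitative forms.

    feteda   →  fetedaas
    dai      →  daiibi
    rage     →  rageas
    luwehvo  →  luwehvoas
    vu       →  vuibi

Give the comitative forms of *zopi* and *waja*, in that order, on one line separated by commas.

The alternation tracks the last vowel of the stem — -ibi when the last vowel of the stem is a high vowel (*dai*, *vu*); -as when the last vowel of the stem is a non-high vowel (*feteda*, *rage*, *luwehvo*).
The last vowel of *zopi* is /i/, which is a high vowel, so the suffix is -ibi, giving *zopiibi*.
The last vowel of *waja* is /a/, which is a non-high vowel, so the suffix is -as, giving *wajaas*.

zopiibi, wajaas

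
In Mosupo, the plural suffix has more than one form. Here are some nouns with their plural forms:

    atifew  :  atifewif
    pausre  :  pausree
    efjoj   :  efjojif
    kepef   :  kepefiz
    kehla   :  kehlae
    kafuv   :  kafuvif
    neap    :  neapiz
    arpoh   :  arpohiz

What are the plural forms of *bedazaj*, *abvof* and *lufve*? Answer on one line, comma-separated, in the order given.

bedazajif, abvofiz, lufvee

The alternation tracks the final sound of the stem — -iz when the stem ends in a voiceless consonant (*kepef*, *neap*, *arpoh*); -if when the stem ends in a voiced consonant (*atifew*, *efjoj*, *kafuv*); -e when the stem ends in a vowel (*pausre*, *kehla*).
Since the final sound of *bedazaj* is /j/ (a voiced consonant), it takes -if, giving *bedazajif*.
*abvof* — final sound /f/ (a voiceless consonant) → -iz → *abvofiz*.
*lufve*: final sound = /e/, a vowel → -e → *lufvee*.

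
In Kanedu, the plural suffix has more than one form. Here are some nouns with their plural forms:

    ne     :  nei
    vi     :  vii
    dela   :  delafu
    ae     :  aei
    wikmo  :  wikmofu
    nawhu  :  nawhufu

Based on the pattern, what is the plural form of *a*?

The suffix is conditioned by the last vowel: -i when the last vowel of the stem is a front vowel (*ne*, *vi*, *ae*); -fu when the last vowel of the stem is a back vowel (*dela*, *wikmo*, *nawhu*).
*a*: last vowel = /a/, a back vowel → -fu → *afu*.

afu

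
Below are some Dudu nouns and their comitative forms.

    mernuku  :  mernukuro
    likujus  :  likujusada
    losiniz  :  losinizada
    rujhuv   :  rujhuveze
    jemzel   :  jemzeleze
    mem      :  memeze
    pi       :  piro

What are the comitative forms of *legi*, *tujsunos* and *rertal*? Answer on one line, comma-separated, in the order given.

The alternation tracks the final sound of the stem — -ada when the stem ends in a sibilant (*likujus*, *losiniz*); -eze when the stem ends in a non-sibilant consonant (*rujhuv*, *jemzel*, *mem*); -ro when the stem ends in a vowel (*mernuku*, *pi*).
*legi* — final sound /i/ (a vowel) → -ro → *legiro*.
*tujsunos* — final sound /s/ (a sibilant) → -ada → *tujsunosada*.
*rertal*: final sound = /l/, a non-sibilant consonant → -eze → *rertaleze*.

legiro, tujsunosada, rertaleze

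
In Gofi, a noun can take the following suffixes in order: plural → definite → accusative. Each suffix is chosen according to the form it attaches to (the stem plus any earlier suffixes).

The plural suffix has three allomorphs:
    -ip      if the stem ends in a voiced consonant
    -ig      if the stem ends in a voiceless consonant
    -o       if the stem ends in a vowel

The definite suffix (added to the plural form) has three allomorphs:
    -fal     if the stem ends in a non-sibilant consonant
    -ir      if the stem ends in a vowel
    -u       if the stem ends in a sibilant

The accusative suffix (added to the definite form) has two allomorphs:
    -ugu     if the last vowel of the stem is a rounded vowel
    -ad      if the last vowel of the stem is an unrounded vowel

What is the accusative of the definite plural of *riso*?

*riso* — final sound /o/ (a vowel) → -o → *risoo*.
Since the final sound of the plural form *risoo* is /o/ (a vowel), it takes -ir, giving *risooir*.
The last vowel of the definite form *risooir* is /i/, which is an unrounded vowel, so the accusative suffix is -ad, giving *risooirad*.

risooirad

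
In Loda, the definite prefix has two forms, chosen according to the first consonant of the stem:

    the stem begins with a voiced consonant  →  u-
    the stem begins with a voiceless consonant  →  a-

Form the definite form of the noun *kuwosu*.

akuwosu

The first consonant of *kuwosu* is /k/, which is voiceless, so the prefix is a-, giving *akuwosu*.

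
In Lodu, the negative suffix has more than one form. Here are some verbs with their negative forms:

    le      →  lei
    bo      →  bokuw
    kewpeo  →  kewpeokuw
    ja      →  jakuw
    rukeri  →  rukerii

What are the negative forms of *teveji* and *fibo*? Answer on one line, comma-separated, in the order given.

tevejii, fibokuw

The alternation tracks the last vowel of the stem — -i when the last vowel of the stem is a front vowel (*le*, *rukeri*); -kuw when the last vowel of the stem is a back vowel (*bo*, *kewpeo*, *ja*).
Since the last vowel of *teveji* is /i/ (a front vowel), it takes -i, giving *tevejii*.
Since the last vowel of *fibo* is /o/ (a back vowel), it takes -kuw, giving *fibokuw*.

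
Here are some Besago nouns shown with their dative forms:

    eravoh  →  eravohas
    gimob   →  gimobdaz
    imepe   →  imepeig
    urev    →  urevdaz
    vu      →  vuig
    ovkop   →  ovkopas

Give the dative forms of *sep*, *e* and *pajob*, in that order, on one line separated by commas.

sepas, eig, pajobdaz

Looking at the final sound of each stem: -as when the stem ends in a voiceless consonant (*eravoh*, *ovkop*); -daz when the stem ends in a voiced consonant (*gimob*, *urev*); -ig when the stem ends in a vowel (*imepe*, *vu*).
*sep*: final sound = /p/, a voiceless consonant → -as → *sepas*.
The final sound of *e* is /e/, which is a vowel, so the suffix is -ig, giving *eig*.
*pajob*: final sound = /b/, a voiced consonant → -daz → *pajobdaz*.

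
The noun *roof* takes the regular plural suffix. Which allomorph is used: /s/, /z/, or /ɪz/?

The stem *roof* ends in a voiceless non-sibilant consonant.
The plural suffix surfaces as /ɪz/ after sibilants, /s/ after other voiceless consonants, and /z/ after other voiced sounds.
So the plural -s on *roof* is pronounced /s/.

/s/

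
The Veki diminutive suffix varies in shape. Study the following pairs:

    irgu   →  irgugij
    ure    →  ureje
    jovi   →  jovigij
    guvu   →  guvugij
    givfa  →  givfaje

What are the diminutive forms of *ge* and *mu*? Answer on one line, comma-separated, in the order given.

The alternation tracks the last vowel of the stem — -gij when the last vowel of the stem is a high vowel (*irgu*, *jovi*, *guvu*); -je when the last vowel of the stem is a non-high vowel (*ure*, *givfa*).
The last vowel of *ge* is /e/, which is a non-high vowel, so the suffix is -je, giving *geje*.
*mu*: last vowel = /u/, a high vowel → -gij → *mugij*.

geje, mugij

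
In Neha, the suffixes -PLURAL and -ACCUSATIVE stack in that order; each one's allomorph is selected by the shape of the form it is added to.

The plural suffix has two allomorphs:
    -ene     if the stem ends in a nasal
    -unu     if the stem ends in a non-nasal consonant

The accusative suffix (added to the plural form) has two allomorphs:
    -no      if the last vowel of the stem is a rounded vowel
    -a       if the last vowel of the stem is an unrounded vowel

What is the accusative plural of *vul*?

*vul* — final consonant /l/ (non-nasal) → -unu → *vulunu*.
The plural form *vulunu*: last vowel = /u/, a rounded vowel → -no → *vulununo*.

vulununo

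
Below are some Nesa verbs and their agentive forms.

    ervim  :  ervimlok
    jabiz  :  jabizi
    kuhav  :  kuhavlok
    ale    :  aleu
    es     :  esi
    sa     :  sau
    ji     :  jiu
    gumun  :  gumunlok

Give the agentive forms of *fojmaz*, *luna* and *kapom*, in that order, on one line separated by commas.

fojmazi, lunau, kapomlok

The alternation tracks the final sound of the stem — -i when the stem ends in a sibilant (*jabiz*, *es*); -lok when the stem ends in a non-sibilant consonant (*ervim*, *kuhav*, *gumun*); -u when the stem ends in a vowel (*ale*, *sa*, *ji*).
*fojmaz* — final sound /z/ (a sibilant) → -i → *fojmazi*.
Since the final sound of *luna* is /a/ (a vowel), it takes -u, giving *lunau*.
*kapom* — final sound /m/ (a non-sibilant consonant) → -lok → *kapomlok*.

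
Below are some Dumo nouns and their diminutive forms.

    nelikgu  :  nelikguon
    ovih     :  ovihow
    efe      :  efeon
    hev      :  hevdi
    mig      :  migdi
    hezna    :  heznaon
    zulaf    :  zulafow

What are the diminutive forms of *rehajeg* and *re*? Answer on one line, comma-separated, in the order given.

The pattern is voicing of the final sound: -ow when the stem ends in a voiceless consonant (*ovih*, *zulaf*); -di when the stem ends in a voiced consonant (*hev*, *mig*); -on when the stem ends in a vowel (*nelikgu*, *efe*, *hezna*).
Since the final sound of *rehajeg* is /g/ (a voiced consonant), it takes -di, giving *rehajegdi*.
*re* — final sound /e/ (a vowel) → -on → *reon*.

rehajegdi, reon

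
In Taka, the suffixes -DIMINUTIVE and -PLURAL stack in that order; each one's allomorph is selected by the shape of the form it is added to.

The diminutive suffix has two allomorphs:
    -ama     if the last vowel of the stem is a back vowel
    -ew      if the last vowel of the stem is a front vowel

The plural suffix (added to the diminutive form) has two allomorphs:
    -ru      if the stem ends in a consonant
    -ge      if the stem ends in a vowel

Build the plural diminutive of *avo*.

Since the last vowel of *avo* is /o/ (a back vowel), it takes -ama, giving *avoama*.
The diminutive form *avoama* — final sound /a/ (a vowel) → -ge → *avoamage*.

avoamage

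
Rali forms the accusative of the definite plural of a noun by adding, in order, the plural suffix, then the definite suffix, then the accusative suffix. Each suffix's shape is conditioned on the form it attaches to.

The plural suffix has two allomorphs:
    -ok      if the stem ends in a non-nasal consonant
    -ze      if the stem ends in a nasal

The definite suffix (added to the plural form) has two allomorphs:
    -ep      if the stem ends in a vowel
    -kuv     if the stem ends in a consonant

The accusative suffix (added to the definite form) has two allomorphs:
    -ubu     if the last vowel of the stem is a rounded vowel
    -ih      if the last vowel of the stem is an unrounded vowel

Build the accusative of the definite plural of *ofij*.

*ofij* — final consonant /j/ (non-nasal) → -ok → *ofijok*.
Since the final sound of the plural form *ofijok* is /k/ (a consonant), it takes -kuv, giving *ofijokkuv*.
Since the last vowel of the definite form *ofijokkuv* is /u/ (a rounded vowel), it takes -ubu, giving *ofijokkuvubu*.

ofijokkuvubu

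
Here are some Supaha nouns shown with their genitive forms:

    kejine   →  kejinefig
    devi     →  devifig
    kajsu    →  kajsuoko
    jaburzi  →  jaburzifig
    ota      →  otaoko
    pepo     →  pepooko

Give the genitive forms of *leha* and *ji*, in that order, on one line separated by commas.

lehaoko, jifig

The alternation tracks the last vowel of the stem — -fig when the last vowel of the stem is a front vowel (*kejine*, *devi*, *jaburzi*); -oko when the last vowel of the stem is a back vowel (*kajsu*, *ota*, *pepo*).
The last vowel of *leha* is /a/, which is a back vowel, so the suffix is -oko, giving *lehaoko*.
*ji* — last vowel /i/ (a front vowel) → -fig → *jifig*.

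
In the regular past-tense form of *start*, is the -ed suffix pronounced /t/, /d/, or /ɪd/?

/ɪd/

The stem *start* ends in /t/ or /d/.
The -ed suffix is realized as /ɪd/ after /t, d/; as /t/ after other voiceless consonants; and as /d/ after other voiced sounds.
So -ed on *start* is pronounced /ɪd/.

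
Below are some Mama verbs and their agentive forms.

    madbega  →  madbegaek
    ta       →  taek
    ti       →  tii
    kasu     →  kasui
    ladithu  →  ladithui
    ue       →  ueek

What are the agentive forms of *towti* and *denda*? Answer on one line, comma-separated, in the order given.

Looking at the last vowel of each stem: -i when the last vowel of the stem is a high vowel (*ti*, *kasu*, *ladithu*); -ek when the last vowel of the stem is a non-high vowel (*madbega*, *ta*, *ue*).
*towti*: last vowel = /i/, a high vowel → -i → *towtii*.
Since the last vowel of *denda* is /a/ (a non-high vowel), it takes -ek, giving *dendaek*.

towtii, dendaek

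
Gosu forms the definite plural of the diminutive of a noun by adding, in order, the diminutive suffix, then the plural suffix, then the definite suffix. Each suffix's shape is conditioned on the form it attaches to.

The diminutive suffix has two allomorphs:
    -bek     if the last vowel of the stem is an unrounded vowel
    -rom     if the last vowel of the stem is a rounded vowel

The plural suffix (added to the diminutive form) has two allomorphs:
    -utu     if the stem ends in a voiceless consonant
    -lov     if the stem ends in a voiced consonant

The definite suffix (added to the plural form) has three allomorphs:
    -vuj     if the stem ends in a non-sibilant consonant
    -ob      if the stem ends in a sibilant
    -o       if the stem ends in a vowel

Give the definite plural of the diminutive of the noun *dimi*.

*dimi* — last vowel /i/ (an unrounded vowel) → -bek → *dimibek*.
The diminutive form *dimibek* — final consonant /k/ (voiceless) → -utu → *dimibekutu*.
The final sound of the plural form *dimibekutu* is /u/, which is a vowel, so the definite suffix is -o, giving *dimibekutuo*.

dimibekutuo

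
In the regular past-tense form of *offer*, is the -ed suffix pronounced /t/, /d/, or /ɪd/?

/d/

The stem *offer* ends in a voiced sound other than /d/.
The -ed suffix is realized as /ɪd/ after /t, d/; as /t/ after other voiceless consonants; and as /d/ after other voiced sounds.
So -ed on *offer* is pronounced /d/.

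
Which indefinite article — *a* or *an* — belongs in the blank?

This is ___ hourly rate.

an

The indefinite article is chosen by the initial *sound* of the following word, not its spelling.
*hourly* begins with the sound /aʊ/ (silent h) — a vowel sound.
So the article is *an*: This is an hourly rate.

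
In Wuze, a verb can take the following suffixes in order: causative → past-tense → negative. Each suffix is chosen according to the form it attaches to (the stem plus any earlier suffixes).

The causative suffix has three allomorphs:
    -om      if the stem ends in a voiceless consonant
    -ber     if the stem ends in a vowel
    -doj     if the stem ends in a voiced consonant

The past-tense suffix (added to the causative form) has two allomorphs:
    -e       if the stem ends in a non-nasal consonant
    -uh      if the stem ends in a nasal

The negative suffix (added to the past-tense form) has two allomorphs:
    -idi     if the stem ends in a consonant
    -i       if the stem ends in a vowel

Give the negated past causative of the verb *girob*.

girobdojei

The final sound of *girob* is /b/, which is a voiced consonant, so the causative suffix is -doj, giving *girobdoj*.
The final consonant of the causative form *girobdoj* is /j/, which is non-nasal, so the past-tense suffix is -e, giving *girobdoje*.
The past-tense form *girobdoje*: final sound = /e/, a vowel → -i → *girobdojei*.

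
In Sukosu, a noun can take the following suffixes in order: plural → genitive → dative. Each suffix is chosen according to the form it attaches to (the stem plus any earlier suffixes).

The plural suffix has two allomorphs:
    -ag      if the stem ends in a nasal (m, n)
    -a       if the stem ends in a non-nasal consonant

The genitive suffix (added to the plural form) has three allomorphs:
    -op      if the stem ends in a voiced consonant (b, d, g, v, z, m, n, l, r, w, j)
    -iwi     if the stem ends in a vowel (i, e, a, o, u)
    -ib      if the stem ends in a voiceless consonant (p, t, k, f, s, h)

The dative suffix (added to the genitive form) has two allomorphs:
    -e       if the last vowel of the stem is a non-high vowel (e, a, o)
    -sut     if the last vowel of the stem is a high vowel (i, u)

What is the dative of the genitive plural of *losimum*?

*losimum* — final consonant /m/ (a nasal) → -ag → *losimumag*.
The plural form *losimumag* — final sound /g/ (a voiced consonant) → -op → *losimumagop*.
The genitive form *losimumagop*: last vowel = /o/, a non-high vowel → -e → *losimumagope*.

losimumagope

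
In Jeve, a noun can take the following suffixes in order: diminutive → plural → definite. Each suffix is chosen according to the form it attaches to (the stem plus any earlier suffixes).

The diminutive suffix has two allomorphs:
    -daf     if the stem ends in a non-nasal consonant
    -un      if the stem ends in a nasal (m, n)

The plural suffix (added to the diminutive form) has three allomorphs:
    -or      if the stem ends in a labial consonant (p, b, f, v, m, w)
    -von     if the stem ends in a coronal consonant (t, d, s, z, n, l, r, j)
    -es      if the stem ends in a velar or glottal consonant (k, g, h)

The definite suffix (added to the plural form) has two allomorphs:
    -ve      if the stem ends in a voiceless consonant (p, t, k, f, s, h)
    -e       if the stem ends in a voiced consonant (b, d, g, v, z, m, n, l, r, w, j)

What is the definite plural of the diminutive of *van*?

Since the final consonant of *van* is /n/ (a nasal), it takes -un, giving *vanun*.
Since the final consonant of the diminutive form *vanun* is /n/ (coronal), it takes -von, giving *vanunvon*.
The final consonant of the plural form *vanunvon* is /n/, which is voiced, so the definite suffix is -e, giving *vanunvone*.

vanunvone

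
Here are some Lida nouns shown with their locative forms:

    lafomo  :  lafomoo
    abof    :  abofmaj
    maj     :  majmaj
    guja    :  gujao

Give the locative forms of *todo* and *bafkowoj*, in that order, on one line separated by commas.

todoo, bafkowojmaj

Looking at the final sound of each stem: -maj when the stem ends in a consonant (*abof*, *maj*); -o when the stem ends in a vowel (*lafomo*, *guja*).
The final sound of *todo* is /o/, which is a vowel, so the suffix is -o, giving *todoo*.
Since the final sound of *bafkowoj* is /j/ (a consonant), it takes -maj, giving *bafkowojmaj*.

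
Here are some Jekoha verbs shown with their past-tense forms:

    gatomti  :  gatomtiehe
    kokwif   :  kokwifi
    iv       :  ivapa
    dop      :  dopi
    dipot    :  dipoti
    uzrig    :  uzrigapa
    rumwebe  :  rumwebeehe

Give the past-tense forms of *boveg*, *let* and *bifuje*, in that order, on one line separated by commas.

The pattern is voicing of the final sound: -i when the stem ends in a voiceless consonant (*kokwif*, *dop*, *dipot*); -apa when the stem ends in a voiced consonant (*iv*, *uzrig*); -ehe when the stem ends in a vowel (*gatomti*, *rumwebe*).
Since the final sound of *boveg* is /g/ (a voiced consonant), it takes -apa, giving *bovegapa*.
Since the final sound of *let* is /t/ (a voiceless consonant), it takes -i, giving *leti*.
*bifuje*: final sound = /e/, a vowel → -ehe → *bifujeehe*.

bovegapa, leti, bifujeehe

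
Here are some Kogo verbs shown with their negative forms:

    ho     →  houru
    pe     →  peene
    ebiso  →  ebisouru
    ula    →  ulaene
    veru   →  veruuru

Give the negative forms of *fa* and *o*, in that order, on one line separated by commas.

Looking at the last vowel of each stem: -uru when the last vowel of the stem is a rounded vowel (*ho*, *ebiso*, *veru*); -ene when the last vowel of the stem is an unrounded vowel (*pe*, *ula*).
*fa*: last vowel = /a/, an unrounded vowel → -ene → *faene*.
The last vowel of *o* is /o/, which is a rounded vowel, so the suffix is -uru, giving *ouru*.

faene, ouru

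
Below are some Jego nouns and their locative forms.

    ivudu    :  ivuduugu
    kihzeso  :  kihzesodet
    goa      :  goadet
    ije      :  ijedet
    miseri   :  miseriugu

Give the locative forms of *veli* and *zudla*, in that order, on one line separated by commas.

The pattern is height harmony: -ugu when the last vowel of the stem is a high vowel (*ivudu*, *miseri*); -det when the last vowel of the stem is a non-high vowel (*kihzeso*, *goa*, *ije*).
Since the last vowel of *veli* is /i/ (a high vowel), it takes -ugu, giving *veliugu*.
Since the last vowel of *zudla* is /a/ (a non-high vowel), it takes -det, giving *zudladet*.

veliugu, zudladet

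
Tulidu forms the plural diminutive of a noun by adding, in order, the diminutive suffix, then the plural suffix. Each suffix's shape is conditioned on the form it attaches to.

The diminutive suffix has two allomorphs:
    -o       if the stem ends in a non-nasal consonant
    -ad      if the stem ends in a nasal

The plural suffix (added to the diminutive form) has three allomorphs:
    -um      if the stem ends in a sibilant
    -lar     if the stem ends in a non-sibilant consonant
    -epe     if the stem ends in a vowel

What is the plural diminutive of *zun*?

zunadlar

*zun*: final consonant = /n/, a nasal → -ad → *zunad*.
The final sound of the diminutive form *zunad* is /d/, which is a non-sibilant consonant, so the plural suffix is -lar, giving *zunadlar*.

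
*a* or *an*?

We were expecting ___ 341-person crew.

The indefinite article is chosen by the initial *sound* of the following word, not its spelling.
The number *341* is spoken "three hundred …", beginning with /θriː/ — a consonant sound.
So the article is *a*: We were expecting a 341-person crew.

a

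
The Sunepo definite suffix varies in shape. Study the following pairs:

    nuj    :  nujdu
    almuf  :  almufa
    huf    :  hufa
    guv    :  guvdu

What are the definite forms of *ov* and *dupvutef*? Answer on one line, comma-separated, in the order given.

Looking at the final consonant of each stem: -a when the stem ends in a voiceless consonant (*almuf*, *huf*); -du when the stem ends in a voiced consonant (*nuj*, *guv*).
*ov* — final consonant /v/ (voiced) → -du → *ovdu*.
*dupvutef* — final consonant /f/ (voiceless) → -a → *dupvutefa*.

ovdu, dupvutefa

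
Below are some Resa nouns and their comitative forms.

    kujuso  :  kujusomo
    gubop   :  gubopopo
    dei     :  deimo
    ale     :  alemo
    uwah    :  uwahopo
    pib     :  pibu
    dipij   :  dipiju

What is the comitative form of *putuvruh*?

The pattern is voicing of the final sound: -opo when the stem ends in a voiceless consonant (*gubop*, *uwah*); -u when the stem ends in a voiced consonant (*pib*, *dipij*); -mo when the stem ends in a vowel (*kujuso*, *dei*, *ale*).
Since the final sound of *putuvruh* is /h/ (a voiceless consonant), it takes -opo, giving *putuvruhopo*.

putuvruhopo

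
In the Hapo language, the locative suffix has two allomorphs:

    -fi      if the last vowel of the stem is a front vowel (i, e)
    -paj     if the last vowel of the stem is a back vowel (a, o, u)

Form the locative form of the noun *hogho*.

*hogho* — last vowel /o/ (a back vowel) → -paj → *hoghopaj*.

hoghopaj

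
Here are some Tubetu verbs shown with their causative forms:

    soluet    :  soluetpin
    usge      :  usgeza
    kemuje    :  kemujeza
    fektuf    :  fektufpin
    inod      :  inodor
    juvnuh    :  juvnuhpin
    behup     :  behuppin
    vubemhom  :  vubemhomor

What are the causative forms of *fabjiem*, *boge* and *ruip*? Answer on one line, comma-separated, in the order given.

fabjiemor, bogeza, ruippin

The alternation tracks the final sound of the stem — -pin when the stem ends in a voiceless consonant (*soluet*, *fektuf*, *juvnuh*, *behup*); -or when the stem ends in a voiced consonant (*inod*, *vubemhom*); -za when the stem ends in a vowel (*usge*, *kemuje*).
*fabjiem* — final sound /m/ (a voiced consonant) → -or → *fabjiemor*.
*boge*: final sound = /e/, a vowel → -za → *bogeza*.
The final sound of *ruip* is /p/, which is a voiceless consonant, so the suffix is -pin, giving *ruippin*.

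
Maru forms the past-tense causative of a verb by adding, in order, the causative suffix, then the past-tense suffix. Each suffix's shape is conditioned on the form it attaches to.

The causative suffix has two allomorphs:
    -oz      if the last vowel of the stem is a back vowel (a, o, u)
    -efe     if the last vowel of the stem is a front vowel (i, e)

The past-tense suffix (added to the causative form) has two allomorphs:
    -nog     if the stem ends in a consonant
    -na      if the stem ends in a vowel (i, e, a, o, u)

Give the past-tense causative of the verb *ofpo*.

*ofpo* — last vowel /o/ (a back vowel) → -oz → *ofpooz*.
Since the final sound of the causative form *ofpooz* is /z/ (a consonant), it takes -nog, giving *ofpooznog*.

ofpooznog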